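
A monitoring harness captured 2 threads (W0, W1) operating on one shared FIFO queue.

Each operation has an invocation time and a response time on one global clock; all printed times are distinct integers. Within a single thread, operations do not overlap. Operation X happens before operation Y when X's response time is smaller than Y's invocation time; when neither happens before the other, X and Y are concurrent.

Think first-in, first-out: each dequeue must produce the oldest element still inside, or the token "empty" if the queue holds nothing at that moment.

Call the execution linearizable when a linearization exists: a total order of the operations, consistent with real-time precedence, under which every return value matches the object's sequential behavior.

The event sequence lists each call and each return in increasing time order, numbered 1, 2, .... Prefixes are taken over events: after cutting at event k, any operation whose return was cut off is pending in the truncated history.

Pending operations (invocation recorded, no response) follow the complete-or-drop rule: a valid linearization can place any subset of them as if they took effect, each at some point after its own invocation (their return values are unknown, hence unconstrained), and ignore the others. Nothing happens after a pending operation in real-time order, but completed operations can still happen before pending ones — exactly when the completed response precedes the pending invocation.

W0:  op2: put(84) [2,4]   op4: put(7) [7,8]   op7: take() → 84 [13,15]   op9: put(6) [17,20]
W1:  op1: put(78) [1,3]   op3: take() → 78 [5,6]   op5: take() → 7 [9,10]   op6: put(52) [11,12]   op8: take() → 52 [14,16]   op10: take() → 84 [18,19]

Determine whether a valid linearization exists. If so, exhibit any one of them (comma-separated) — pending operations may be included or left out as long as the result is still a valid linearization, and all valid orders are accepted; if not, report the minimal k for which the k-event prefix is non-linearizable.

through event 9 a valid linearization exists; event 10 (op5 responding at time 10) ends that
no legal order exists: 2 real-time-consistent candidates over 5 completed FIFO queue operations, all rejected
take op1, op2, op3, op4, op5: step 5 already fails, because op5 take() → 7 cannot occur there
take op2, op1, op3, op4, op5: step 3 already fails, because op3 take() → 78 cannot occur there

not linearizable — minimal violating prefix: 10 events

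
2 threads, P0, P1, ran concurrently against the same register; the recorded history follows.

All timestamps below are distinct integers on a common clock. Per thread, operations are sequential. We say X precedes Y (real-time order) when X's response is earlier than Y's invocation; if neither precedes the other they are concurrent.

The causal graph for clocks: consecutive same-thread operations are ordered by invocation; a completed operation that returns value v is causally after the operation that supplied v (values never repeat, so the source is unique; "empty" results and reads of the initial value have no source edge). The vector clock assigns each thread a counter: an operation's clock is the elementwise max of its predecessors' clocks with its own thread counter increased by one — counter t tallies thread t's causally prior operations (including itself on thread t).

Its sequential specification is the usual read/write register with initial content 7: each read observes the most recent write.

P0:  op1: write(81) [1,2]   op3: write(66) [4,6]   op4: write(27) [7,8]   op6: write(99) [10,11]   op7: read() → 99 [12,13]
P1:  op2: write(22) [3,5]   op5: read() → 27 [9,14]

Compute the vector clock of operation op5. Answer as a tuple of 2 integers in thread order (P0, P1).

op2 (invocation 3): nothing precedes it; P1's component alone gives (0, 1)
op1 (invocation 1): nothing precedes it; P0's component alone gives (1, 0)
merge at op3 (invoked 4): VC(op1)=(1, 0), own-thread bump on P0 → (2, 0)
merge at op4 (invoked 7): VC(op3)=(2, 0), own-thread bump on P0 → (3, 0)
merge at op6 (invoked 10): VC(op4)=(3, 0), own-thread bump on P0 → (4, 0)
merge at op5 (invoked 9): VC(op2)=(0, 1), VC(op4)=(3, 0), own-thread bump on P1 → (3, 2)
merge at op7 (invoked 12): VC(op6)=(4, 0), own-thread bump on P0 → (5, 0)
target: VC(op5) = (3, 2)

(3, 2)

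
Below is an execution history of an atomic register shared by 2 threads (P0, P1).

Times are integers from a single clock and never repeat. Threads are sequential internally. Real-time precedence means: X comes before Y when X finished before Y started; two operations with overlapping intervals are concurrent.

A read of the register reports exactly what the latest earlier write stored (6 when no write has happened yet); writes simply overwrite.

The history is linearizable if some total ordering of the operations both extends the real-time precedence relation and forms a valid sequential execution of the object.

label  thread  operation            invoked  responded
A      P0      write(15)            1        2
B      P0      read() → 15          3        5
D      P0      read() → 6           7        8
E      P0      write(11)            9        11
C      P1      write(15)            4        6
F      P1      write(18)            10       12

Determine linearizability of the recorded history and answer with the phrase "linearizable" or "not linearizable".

not linearizable

events 1..7 are fine; event 8 — the response of D at time 8 — makes the prefix non-linearizable
no legal order exists: 2 real-time-consistent candidates over 4 completed atomic register operations, all rejected
take A, B, C, D: step 4 already fails, because D read() → 6 cannot occur there
take A, C, B, D: step 4 already fails, because D read() → 6 cannot occur there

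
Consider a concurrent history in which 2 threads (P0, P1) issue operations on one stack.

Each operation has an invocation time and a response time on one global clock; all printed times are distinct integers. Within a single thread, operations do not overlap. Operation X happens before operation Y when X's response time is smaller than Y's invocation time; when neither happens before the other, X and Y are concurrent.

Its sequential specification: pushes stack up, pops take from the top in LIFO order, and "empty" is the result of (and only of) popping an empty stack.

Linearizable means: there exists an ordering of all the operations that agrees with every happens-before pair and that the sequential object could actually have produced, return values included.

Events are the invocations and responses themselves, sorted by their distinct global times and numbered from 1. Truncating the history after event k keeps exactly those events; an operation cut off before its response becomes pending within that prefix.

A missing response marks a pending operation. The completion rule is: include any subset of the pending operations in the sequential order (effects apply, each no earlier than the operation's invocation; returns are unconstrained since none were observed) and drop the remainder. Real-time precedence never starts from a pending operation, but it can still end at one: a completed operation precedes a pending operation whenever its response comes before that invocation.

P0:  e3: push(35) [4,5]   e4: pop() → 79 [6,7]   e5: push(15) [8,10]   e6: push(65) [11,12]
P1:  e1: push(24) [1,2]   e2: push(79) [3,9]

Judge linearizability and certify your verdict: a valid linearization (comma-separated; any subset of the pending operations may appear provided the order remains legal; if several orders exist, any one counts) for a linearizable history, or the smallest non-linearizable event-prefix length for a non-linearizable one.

linearizable — witness: e1, e3, e2, e4, e5, e6

after step 1 (e1 push(24)): stack <24>
after step 2 (e3 push(35)): stack <24,35>
after step 3 (e2 push(79)): stack <24,35,79>
after step 4 (e4 pop() → 79): stack <24,35>
after step 5 (e5 push(15)): stack <24,35,15>
after step 6 (e6 push(65)): stack <24,35,15,65>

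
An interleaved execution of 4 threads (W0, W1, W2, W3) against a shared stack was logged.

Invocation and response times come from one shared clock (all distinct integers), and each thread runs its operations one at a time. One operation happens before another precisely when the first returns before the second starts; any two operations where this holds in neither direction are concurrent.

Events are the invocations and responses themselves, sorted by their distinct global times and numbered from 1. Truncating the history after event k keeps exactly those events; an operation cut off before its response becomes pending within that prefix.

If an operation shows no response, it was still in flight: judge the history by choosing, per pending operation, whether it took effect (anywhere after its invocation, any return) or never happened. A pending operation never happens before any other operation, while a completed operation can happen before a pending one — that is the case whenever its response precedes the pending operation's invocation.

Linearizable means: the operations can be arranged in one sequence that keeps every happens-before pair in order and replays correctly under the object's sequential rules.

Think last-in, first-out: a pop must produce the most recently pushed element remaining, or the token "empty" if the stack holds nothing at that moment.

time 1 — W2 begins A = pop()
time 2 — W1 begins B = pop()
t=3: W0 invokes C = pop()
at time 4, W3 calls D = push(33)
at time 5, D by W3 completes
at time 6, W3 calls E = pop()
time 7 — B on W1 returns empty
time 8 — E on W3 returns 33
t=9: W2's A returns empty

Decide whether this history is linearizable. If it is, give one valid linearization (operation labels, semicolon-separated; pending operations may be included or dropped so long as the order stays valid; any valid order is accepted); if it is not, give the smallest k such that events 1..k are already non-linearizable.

linearizable — witness: A; B; C; D; E

after step 1 (A pop() → empty): stack <>
after step 2 (B pop() → empty): stack <>
after step 3 (C pop() (pending, included)): stack <>
after step 4 (D push(33)): stack <33>
after step 5 (E pop() → 33): stack <>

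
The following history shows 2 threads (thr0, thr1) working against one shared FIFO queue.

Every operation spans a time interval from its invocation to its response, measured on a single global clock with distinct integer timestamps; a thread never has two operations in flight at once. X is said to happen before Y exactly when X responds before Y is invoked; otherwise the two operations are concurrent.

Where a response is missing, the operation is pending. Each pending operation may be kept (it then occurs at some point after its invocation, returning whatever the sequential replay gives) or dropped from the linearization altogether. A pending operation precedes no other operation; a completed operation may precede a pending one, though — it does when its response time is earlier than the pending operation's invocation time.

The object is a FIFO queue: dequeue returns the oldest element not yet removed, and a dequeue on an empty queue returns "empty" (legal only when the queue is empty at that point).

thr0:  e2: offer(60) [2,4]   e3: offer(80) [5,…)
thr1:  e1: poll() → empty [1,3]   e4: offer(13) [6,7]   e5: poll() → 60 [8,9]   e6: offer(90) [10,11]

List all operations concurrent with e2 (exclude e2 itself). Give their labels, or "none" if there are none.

e1

e2 spans [2,4]: anything still running between times 2 and 4 counts as concurrent
e1 [1,3]: concurrent
e3 [5,…): after
e4 [6,7]: after
e5 [8,9]: after
e6 [10,11]: after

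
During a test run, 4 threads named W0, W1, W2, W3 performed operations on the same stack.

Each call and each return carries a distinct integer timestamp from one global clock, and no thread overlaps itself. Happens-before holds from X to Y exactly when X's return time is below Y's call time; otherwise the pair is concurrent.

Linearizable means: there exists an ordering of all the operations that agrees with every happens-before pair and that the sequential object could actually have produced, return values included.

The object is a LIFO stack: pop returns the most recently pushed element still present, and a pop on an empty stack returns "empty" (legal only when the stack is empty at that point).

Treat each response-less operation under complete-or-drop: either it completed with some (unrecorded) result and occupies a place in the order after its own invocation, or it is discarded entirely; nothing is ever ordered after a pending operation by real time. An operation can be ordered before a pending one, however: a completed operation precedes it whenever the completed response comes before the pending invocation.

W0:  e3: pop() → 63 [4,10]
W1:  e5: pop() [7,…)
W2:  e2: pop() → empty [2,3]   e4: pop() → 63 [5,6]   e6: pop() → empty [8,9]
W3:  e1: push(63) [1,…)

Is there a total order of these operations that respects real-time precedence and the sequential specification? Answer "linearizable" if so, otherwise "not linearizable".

through event 9 a valid linearization exists; event 10 (e3 responding at time 10) ends that
real-time-consistent orders of the 4 completed operations: 3 — all fail the stack replay
including or dropping the 2 pending operations (e1, e5) in any combination fails
for example e2, e3, e4, e6 (pending dropped) fails at step 2: e3 pop() → 63 is not legal there
for example e2, e4, e3, e6 (pending dropped) fails at step 2: e4 pop() → 63 is not legal there

not linearizable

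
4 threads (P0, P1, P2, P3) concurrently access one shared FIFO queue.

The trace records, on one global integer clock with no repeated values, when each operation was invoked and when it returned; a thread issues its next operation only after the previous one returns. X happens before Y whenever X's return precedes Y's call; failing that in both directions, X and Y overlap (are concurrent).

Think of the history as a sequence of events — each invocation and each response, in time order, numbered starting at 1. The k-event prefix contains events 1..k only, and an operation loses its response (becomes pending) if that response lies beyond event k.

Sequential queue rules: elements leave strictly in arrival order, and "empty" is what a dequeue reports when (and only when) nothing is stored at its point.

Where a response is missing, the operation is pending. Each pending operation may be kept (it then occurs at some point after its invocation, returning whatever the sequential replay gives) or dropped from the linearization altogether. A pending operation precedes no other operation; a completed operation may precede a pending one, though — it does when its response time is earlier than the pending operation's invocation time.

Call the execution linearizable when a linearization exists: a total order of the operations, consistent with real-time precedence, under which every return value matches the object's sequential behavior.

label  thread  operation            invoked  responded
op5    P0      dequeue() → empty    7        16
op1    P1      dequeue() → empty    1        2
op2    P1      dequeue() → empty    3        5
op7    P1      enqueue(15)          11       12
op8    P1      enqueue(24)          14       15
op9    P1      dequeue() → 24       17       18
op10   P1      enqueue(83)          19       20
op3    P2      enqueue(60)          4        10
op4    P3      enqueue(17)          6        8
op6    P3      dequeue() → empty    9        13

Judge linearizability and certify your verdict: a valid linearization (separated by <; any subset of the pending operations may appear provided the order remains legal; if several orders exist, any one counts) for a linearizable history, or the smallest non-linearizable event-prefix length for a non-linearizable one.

not linearizable — minimal violating prefix: 16 events

already the first 16 events (up to op5's response at time 16) admit no linearization; the first 15 still do
no legal order exists: 40 real-time-consistent candidates over 8 completed FIFO queue operations, all rejected
e.g. op1, op2, op3, op4, op5, op6, op7, op8: illegal at step 5, since op5 dequeue() → empty cannot apply there
e.g. op1, op2, op3, op4, op5, op7, op6, op8: illegal at step 5, since op5 dequeue() → empty cannot apply there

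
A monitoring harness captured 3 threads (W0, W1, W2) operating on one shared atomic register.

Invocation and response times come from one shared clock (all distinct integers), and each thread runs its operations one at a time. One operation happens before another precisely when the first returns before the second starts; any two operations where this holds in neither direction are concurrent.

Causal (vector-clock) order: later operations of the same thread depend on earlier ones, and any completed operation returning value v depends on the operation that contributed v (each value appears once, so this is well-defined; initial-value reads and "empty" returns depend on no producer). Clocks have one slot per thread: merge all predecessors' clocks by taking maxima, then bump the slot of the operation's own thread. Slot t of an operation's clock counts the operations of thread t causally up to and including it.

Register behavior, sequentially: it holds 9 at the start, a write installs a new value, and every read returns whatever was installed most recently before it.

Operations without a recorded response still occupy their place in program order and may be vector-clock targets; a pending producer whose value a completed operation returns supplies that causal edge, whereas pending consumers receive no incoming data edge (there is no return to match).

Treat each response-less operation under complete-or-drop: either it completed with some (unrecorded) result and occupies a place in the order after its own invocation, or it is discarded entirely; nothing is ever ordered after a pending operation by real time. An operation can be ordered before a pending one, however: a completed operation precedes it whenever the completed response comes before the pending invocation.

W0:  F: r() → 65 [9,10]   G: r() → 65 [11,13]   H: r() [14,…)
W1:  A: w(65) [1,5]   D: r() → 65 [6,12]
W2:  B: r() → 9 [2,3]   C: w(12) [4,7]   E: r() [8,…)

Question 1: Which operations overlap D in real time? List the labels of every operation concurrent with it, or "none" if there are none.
Answer: C, E, F, G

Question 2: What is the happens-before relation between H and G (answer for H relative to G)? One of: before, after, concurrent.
Answer: after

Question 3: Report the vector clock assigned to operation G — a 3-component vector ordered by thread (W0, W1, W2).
Answer: (2, 1, 0)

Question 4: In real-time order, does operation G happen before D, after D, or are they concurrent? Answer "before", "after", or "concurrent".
Answer: concurrent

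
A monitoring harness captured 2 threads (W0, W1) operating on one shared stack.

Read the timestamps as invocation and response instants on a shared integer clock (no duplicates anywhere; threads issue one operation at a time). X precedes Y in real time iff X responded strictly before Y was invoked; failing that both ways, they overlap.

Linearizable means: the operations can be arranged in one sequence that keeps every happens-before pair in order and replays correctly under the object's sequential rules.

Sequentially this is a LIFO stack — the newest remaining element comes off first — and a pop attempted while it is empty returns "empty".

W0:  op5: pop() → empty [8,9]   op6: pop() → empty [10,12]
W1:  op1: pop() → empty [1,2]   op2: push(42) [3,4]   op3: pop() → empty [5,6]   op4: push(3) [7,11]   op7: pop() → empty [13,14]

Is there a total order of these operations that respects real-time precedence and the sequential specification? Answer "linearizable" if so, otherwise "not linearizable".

the violation lands at event 6, op3's response at time 6: events 1..5 linearize, events 1..6 do not
one real-time candidate order over the 3 completed operations — the stack replay rejects it
take op1, op2, op3: step 3 already fails, because op3 pop() → empty cannot occur there

not linearizable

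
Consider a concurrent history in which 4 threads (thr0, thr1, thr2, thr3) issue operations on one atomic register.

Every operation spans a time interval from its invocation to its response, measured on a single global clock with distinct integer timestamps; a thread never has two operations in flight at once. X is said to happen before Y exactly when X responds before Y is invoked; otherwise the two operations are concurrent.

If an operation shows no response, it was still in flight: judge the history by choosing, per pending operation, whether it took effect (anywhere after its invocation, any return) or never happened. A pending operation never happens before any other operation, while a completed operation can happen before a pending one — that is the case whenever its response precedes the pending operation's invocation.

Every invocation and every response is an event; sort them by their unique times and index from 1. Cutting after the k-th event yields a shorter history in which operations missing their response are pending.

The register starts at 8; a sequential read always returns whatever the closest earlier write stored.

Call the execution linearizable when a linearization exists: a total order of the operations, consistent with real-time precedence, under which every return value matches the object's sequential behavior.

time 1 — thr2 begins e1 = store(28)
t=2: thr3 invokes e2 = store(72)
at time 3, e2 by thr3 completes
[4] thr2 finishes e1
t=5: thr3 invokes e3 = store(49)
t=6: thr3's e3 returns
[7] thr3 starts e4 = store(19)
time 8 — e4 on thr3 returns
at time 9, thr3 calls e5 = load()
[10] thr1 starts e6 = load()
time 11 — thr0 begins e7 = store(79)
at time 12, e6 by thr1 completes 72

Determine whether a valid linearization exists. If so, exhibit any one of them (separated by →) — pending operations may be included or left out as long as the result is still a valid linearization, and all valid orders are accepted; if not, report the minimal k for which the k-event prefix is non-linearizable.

not linearizable — minimal violating prefix: 12 events

events 1..11 are fine; event 12 — the response of e6 at time 12 — makes the prefix non-linearizable
5 completed operations, 2 real-time-consistent orders — every atomic register replay fails
no completion choice of the 2 pending operations (e5, e7) rescues it — every subset was tried
take e1, e2, e3, e4, e6 (pending dropped): step 5 already fails, because e6 load() → 72 cannot occur there
take e2, e1, e3, e4, e6 (pending dropped): step 5 already fails, because e6 load() → 72 cannot occur there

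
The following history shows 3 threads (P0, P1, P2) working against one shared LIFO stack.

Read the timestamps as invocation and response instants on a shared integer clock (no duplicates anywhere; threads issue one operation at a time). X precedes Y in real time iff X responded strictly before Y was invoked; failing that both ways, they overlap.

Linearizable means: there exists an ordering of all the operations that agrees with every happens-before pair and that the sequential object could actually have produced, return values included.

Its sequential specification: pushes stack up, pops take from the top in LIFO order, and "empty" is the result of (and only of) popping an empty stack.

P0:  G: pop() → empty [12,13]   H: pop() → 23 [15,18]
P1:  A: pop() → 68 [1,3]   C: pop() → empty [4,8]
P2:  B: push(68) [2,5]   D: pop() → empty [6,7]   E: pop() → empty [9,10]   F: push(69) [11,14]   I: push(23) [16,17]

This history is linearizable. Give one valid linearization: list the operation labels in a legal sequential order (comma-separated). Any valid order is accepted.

B, A, C, D, E, G, F, I, H

after step 1 (B push(68)): stack <68>
after step 2 (A pop() → 68): stack <>
after step 3 (C pop() → empty): stack <>
after step 4 (D pop() → empty): stack <>
after step 5 (E pop() → empty): stack <>
after step 6 (G pop() → empty): stack <>
after step 7 (F push(69)): stack <69>
after step 8 (I push(23)): stack <69,23>
after step 9 (H pop() → 23): stack <69>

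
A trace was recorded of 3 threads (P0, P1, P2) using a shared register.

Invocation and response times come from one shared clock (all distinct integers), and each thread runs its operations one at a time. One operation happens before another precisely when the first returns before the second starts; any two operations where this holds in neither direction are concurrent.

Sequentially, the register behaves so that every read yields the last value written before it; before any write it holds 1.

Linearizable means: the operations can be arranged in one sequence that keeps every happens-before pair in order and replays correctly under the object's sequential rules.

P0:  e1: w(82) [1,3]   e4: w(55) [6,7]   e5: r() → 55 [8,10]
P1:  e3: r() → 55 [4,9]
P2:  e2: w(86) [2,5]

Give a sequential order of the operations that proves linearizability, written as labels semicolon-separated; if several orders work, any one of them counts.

1. e1 w(82), leaving value 82
2. e2 w(86), leaving value 86
3. e4 w(55), leaving value 55
4. e3 r() → 55, leaving value 55
5. e5 r() → 55, leaving value 55

e1; e2; e4; e3; e5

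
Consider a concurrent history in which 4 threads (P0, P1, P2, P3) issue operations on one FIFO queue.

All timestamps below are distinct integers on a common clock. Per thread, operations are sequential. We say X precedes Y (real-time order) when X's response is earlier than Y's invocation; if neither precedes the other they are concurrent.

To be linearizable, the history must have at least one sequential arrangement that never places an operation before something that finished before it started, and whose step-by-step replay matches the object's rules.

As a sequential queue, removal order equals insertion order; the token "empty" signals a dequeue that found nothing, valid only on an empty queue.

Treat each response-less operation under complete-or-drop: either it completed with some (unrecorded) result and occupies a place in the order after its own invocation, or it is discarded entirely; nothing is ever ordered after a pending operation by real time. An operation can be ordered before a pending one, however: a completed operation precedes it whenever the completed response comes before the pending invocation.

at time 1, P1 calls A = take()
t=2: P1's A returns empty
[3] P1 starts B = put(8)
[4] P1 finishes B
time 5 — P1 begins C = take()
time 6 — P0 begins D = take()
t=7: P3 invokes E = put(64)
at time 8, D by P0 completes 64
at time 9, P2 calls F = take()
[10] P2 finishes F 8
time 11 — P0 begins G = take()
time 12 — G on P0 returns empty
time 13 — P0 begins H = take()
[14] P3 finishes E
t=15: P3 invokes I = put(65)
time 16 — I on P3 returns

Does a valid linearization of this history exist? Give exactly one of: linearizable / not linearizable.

not linearizable

cut after 9 events: linearizable; cut after 10 events (F responds, time 10): not linearizable
one real-time candidate order over the 4 completed operations — the FIFO queue replay rejects it
no completion choice of the 2 pending operations (C, E) rescues it — every subset was tried
for example A, B, D, F (pending dropped) fails at step 3: D take() → 64 is not legal there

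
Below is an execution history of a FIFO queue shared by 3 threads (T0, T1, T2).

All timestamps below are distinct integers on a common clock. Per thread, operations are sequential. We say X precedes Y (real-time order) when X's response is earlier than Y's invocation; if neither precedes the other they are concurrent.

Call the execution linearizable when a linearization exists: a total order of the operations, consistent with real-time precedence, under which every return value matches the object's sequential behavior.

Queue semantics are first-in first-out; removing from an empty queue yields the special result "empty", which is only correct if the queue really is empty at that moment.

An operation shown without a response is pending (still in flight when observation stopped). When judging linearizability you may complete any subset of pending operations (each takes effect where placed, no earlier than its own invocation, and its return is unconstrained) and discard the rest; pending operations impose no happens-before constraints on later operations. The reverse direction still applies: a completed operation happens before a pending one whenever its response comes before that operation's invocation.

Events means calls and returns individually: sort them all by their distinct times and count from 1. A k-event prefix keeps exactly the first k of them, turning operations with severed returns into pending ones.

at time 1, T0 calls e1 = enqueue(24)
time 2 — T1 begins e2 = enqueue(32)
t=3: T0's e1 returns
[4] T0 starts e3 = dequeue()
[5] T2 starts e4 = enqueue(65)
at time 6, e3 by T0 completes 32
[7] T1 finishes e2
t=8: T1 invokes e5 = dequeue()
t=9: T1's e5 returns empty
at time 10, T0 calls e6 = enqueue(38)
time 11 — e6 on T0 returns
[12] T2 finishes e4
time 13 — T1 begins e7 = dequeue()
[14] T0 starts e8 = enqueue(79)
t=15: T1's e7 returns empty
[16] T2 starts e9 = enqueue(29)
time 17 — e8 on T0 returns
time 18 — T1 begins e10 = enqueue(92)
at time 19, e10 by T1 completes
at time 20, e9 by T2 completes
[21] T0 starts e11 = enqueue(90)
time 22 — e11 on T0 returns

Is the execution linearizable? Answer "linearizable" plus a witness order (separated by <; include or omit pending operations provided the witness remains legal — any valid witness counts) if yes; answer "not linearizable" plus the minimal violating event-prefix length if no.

not linearizable — minimal violating prefix: 9 events

prefix check: 1..8 passes, 1..9 fails once e5's time-9 response joins
checked exhaustively: 3 real-time-consistent orders of 4 completed operations, zero legal FIFO queue replays
including or dropping the 1 pending operation (e4) in any combination fails
take e1, e2, e3, e5 (pending dropped): step 3 already fails, because e3 dequeue() → 32 cannot occur there
take e1, e3, e2, e5 (pending dropped): step 2 already fails, because e3 dequeue() → 32 cannot occur there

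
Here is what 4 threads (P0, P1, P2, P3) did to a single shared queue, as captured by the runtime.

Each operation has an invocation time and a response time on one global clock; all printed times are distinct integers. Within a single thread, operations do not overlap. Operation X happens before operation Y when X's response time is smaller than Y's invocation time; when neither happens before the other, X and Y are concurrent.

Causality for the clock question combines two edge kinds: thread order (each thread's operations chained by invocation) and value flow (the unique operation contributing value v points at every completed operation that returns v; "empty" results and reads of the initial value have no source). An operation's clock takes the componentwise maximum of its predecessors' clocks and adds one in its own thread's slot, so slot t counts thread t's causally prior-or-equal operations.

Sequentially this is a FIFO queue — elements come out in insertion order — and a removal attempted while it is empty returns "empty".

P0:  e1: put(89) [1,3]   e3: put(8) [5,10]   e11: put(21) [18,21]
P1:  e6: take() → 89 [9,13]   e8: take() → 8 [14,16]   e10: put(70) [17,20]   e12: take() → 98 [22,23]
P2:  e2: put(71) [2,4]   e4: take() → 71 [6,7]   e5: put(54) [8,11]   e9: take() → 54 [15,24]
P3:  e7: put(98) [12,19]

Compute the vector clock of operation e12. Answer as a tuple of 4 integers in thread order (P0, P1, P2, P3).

(2, 4, 0, 1)

e7 (invocation 12): nothing precedes it; P3's component alone gives (0, 0, 0, 1)
e2 (invocation 2): nothing precedes it; P2's component alone gives (0, 0, 1, 0)
e1 (invocation 1): nothing precedes it; P0's component alone gives (1, 0, 0, 0)
e4, invoked 6, takes VC(e2)=(0, 0, 1, 0) under max, adds 1 for P2 → (0, 0, 2, 0)
e6, invoked 9, takes VC(e1)=(1, 0, 0, 0) under max, adds 1 for P1 → (1, 1, 0, 0)
e3, invoked 5, takes VC(e1)=(1, 0, 0, 0) under max, adds 1 for P0 → (2, 0, 0, 0)
e5, invoked 8, takes VC(e4)=(0, 0, 2, 0) under max, adds 1 for P2 → (0, 0, 3, 0)
e11, invoked 18, takes VC(e3)=(2, 0, 0, 0) under max, adds 1 for P0 → (3, 0, 0, 0)
e9, invoked 15, takes VC(e5)=(0, 0, 3, 0) under max, adds 1 for P2 → (0, 0, 4, 0)
e8, invoked 14, takes VC(e3)=(2, 0, 0, 0), VC(e6)=(1, 1, 0, 0) under max, adds 1 for P1 → (2, 2, 0, 0)
e10, invoked 17, takes VC(e8)=(2, 2, 0, 0) under max, adds 1 for P1 → (2, 3, 0, 0)
e12, invoked 22, takes VC(e7)=(0, 0, 0, 1), VC(e10)=(2, 3, 0, 0) under max, adds 1 for P1 → (2, 4, 0, 1)
target: VC(e12) = (2, 4, 0, 1)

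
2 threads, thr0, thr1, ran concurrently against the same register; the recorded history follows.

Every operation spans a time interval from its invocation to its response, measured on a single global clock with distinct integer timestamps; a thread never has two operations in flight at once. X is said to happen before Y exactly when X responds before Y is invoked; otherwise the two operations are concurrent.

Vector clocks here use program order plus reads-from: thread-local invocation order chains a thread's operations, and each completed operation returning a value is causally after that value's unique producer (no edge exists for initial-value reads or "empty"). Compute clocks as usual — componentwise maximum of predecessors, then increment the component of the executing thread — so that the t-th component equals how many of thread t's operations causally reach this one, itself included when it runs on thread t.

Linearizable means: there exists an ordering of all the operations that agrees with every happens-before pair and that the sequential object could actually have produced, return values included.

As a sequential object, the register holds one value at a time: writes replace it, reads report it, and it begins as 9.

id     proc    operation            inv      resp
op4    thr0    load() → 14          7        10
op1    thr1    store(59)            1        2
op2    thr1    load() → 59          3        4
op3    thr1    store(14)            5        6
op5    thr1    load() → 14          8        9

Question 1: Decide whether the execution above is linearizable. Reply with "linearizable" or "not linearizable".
linearizable

one valid linearization: op1, op2, op3, op4, op5
1. op1 store(59), leaving value 59
2. op2 load() → 59, leaving value 59
3. op3 store(14), leaving value 14
4. op4 load() → 14, leaving value 14
5. op5 load() → 14, leaving value 14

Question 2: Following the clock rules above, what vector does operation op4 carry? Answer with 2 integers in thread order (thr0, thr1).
(1, 3)

root op op1, invoked 1: fresh clock plus thr1's own tick → (0, 1)
VC(op2, invoked at 3): max of VC(op1)=(0, 1), then +1 on thread thr1 → (0, 2)
VC(op3, invoked at 5): max of VC(op2)=(0, 2), then +1 on thread thr1 → (0, 3)
VC(op5, invoked at 8): max of VC(op3)=(0, 3), then +1 on thread thr1 → (0, 4)
VC(op4, invoked at 7): max of VC(op3)=(0, 3), then +1 on thread thr0 → (1, 3)
target: VC(op4) = (1, 3)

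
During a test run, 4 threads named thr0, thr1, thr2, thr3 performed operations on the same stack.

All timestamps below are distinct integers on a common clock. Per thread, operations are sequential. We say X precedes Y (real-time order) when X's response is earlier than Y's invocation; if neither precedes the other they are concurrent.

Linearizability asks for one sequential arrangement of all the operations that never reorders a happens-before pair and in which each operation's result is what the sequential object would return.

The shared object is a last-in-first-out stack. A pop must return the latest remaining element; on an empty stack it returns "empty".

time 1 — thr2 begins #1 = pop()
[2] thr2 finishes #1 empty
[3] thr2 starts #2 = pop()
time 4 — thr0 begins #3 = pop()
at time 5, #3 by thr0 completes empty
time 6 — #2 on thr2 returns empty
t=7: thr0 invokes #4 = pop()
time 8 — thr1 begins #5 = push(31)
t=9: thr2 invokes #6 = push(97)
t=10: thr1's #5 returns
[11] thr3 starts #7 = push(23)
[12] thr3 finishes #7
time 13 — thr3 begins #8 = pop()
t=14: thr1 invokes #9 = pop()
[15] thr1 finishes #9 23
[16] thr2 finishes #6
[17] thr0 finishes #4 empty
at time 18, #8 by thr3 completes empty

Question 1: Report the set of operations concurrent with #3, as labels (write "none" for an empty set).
#2

concurrent with #3 ([4,5]): every op whose interval crosses 4..5
#1 [1,2]: before
#2 [3,6]: concurrent
#4 [7,17]: after
#5 [8,10]: after
#6 [9,16]: after
#7 [11,12]: after
#8 [13,18]: after
#9 [14,15]: after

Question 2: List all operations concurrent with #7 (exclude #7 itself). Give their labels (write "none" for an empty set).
#4, #6

#7 spans [11,12]: anything still running between times 11 and 12 counts as concurrent
#1 [1,2]: before
#2 [3,6]: before
#3 [4,5]: before
#4 [7,17]: concurrent
#5 [8,10]: before
#6 [9,16]: concurrent
#8 [13,18]: after
#9 [14,15]: after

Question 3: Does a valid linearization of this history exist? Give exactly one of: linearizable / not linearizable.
not linearizable

prefix check: 1..17 passes, 1..18 fails once #8's time-18 response joins
real-time-consistent orders of the 9 completed operations: 120 — all fail the stack replay
e.g. #1, #2, #3, #4, #5, #6, #7, #8, #9: illegal at step 8, since #8 pop() → empty cannot apply there
e.g. #1, #2, #3, #4, #5, #6, #7, #9, #8: illegal at step 9, since #8 pop() → empty cannot apply there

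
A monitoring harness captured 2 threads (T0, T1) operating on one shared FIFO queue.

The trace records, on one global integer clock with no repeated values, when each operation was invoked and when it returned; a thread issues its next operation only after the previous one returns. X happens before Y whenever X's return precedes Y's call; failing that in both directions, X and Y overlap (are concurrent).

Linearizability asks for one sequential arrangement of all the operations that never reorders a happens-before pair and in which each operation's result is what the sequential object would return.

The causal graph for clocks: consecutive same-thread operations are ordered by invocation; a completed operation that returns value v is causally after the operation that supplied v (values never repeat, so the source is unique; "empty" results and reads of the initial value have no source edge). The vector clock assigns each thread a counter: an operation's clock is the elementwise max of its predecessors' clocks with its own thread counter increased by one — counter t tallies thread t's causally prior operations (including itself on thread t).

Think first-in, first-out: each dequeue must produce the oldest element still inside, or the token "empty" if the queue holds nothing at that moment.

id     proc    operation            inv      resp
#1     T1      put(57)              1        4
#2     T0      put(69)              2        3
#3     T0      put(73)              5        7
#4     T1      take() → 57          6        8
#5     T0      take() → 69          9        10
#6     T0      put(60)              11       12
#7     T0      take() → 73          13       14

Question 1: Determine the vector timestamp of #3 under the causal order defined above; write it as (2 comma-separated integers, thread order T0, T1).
Answer: (2, 0)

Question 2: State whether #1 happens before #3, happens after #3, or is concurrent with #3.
Answer: before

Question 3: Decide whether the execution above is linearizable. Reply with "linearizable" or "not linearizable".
linearizable

a witness: #1, #2, #3, #4, #5, #6, #7
step 1: #1 put(57) — queue <57>
step 2: #2 put(69) — queue <57,69>
step 3: #3 put(73) — queue <57,69,73>
step 4: #4 take() → 57 — queue <69,73>
step 5: #5 take() → 69 — queue <73>
step 6: #6 put(60) — queue <73,60>
step 7: #7 take() → 73 — queue <60>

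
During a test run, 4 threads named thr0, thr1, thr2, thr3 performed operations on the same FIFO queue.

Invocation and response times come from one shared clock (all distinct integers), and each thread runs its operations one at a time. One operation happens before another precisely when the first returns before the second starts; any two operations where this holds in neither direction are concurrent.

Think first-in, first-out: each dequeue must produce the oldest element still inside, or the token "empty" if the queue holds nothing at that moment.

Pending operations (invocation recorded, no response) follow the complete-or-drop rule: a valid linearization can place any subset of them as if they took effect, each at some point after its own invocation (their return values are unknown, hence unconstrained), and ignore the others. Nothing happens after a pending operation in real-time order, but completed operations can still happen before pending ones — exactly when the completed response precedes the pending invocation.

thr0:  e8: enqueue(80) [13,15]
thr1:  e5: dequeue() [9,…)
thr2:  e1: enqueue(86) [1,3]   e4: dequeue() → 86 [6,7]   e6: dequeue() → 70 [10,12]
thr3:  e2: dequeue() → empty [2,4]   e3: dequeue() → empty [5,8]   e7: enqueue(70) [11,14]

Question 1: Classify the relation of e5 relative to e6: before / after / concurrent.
Answer: concurrent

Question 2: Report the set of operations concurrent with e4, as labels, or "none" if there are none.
Answer: e3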